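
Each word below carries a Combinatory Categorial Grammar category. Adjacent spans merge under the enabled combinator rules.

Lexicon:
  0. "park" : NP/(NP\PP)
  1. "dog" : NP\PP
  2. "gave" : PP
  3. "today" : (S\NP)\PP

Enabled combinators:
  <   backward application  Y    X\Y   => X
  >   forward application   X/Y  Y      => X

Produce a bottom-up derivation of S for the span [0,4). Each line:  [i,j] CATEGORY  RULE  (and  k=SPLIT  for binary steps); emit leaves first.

[0,4] S   <
  [0,2] NP   >
    [0,1] "park" : NP/(NP\PP)
    [1,2] "dog" : NP\PP
  [2,4] S\NP   <
    [2,3] "gave" : PP
    [3,4] "today" : (S\NP)\PP

[0,1] NP/(NP\PP)  lex  "park"
[1,2] NP\PP  lex  "dog"
[0,2] NP  >  k=1
[2,3] PP  lex  "gave"
[3,4] (S\NP)\PP  lex  "today"
[2,4] S\NP  <  k=3
[0,4] S  <  k=2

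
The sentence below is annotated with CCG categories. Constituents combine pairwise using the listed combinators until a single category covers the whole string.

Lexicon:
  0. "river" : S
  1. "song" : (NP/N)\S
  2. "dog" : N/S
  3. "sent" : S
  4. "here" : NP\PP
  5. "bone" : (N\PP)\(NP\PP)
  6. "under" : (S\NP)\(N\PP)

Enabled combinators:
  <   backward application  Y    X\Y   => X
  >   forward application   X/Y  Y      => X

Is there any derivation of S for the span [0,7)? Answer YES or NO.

YES

[0,7] S   <
  [0,4] NP   >
    [0,2] NP/N   <
      [0,1] "river" : S
      [1,2] "song" : (NP/N)\S
    [2,4] N   >
      [2,3] "dog" : N/S
      [3,4] "sent" : S
  [4,7] S\NP   <
    [4,6] N\PP   <
      [4,5] "here" : NP\PP
      [5,6] "bone" : (N\PP)\(NP\PP)
    [6,7] "under" : (S\NP)\(N\PP)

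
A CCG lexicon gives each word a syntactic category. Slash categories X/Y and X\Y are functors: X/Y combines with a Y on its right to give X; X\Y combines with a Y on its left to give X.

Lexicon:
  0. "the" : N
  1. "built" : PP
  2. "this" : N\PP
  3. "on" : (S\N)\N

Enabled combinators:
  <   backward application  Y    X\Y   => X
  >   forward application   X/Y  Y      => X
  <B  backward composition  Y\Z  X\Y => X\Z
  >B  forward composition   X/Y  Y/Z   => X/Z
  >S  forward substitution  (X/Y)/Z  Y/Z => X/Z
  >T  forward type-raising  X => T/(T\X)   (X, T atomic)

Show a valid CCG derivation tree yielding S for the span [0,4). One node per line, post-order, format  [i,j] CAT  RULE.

[0,1] N  lex  "the"
[1,2] PP  lex  "built"
[2,3] N\PP  lex  "this"
[1,3] N  <  k=2
[3,4] (S\N)\N  lex  "on"
[1,4] S\N  <  k=3
[0,4] S  <  k=1

[0,4] S   <
  [0,1] "the" : N
  [1,4] S\N   <
    [1,3] N   <
      [1,2] "built" : PP
      [2,3] "this" : N\PP
    [3,4] "on" : (S\N)\N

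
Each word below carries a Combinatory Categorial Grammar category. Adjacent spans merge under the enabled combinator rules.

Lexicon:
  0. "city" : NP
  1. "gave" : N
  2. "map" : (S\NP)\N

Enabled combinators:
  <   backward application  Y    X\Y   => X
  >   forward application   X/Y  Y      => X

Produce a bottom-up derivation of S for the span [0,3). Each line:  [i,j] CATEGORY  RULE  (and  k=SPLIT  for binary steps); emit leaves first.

[0,1] NP  lex  "city"
[1,2] N  lex  "gave"
[2,3] (S\NP)\N  lex  "map"
[1,3] S\NP  <  k=2
[0,3] S  <  k=1

[0,3] S   <
  [0,1] "city" : NP
  [1,3] S\NP   <
    [1,2] "gave" : N
    [2,3] "map" : (S\NP)\N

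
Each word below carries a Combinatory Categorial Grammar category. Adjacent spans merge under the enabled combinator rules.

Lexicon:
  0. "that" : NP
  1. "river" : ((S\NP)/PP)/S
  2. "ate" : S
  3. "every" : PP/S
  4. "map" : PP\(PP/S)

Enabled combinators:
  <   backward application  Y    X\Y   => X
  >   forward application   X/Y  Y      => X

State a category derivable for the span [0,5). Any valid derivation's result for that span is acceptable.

S

[0,5] S   <
  [0,1] "that" : NP
  [1,5] S\NP   >
    [1,3] (S\NP)/PP   >
      [1,2] "river" : ((S\NP)/PP)/S
      [2,3] "ate" : S
    [3,5] PP   <
      [3,4] "every" : PP/S
      [4,5] "map" : PP\(PP/S)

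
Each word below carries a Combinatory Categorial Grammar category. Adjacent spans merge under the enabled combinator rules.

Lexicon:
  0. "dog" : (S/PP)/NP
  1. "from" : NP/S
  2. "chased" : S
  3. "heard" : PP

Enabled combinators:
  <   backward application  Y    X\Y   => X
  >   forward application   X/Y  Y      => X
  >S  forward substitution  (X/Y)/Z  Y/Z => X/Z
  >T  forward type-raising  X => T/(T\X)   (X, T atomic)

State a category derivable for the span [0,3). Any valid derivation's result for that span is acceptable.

[0,4] S   >
  [0,3] S/PP   >
    [0,1] "dog" : (S/PP)/NP
    [1,3] NP   >
      [1,2] "from" : NP/S
      [2,3] "chased" : S
  [3,4] "heard" : PP

S/PP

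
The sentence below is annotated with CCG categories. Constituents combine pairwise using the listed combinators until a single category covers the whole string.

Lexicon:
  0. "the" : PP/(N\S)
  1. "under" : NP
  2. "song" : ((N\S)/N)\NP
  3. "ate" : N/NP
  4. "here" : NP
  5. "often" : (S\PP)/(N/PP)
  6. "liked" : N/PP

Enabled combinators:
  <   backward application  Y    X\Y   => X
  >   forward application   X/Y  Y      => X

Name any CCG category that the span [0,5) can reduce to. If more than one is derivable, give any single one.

[0,7] S   <
  [0,5] PP   >
    [0,1] "the" : PP/(N\S)
    [1,5] N\S   >
      [1,3] (N\S)/N   <
        [1,2] "under" : NP
        [2,3] "song" : ((N\S)/N)\NP
      [3,5] N   >
        [3,4] "ate" : N/NP
        [4,5] "here" : NP
  [5,7] S\PP   >
    [5,6] "often" : (S\PP)/(N/PP)
    [6,7] "liked" : N/PP

PP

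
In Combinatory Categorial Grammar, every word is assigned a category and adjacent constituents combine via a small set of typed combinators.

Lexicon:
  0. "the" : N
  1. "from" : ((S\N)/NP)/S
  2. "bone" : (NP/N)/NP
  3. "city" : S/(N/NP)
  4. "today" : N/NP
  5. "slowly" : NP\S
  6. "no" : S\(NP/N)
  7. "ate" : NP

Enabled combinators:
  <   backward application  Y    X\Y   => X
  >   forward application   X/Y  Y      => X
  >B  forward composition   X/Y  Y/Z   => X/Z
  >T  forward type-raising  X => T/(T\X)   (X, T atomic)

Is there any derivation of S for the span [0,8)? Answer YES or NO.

[0,8] S   >
  [0,1] S/(S\N)   >T
    [0,1] "the" : N
  [1,8] S\N   >
    [1,7] (S\N)/NP   >
      [1,2] "from" : ((S\N)/NP)/S
      [2,7] S   <
        [2,6] NP/N   >
          [2,3] "bone" : (NP/N)/NP
          [3,6] NP   <
            [3,5] S   >
              [3,4] "city" : S/(N/NP)
              [4,5] "today" : N/NP
            [5,6] "slowly" : NP\S
        [6,7] "no" : S\(NP/N)
    [7,8] "ate" : NP

YES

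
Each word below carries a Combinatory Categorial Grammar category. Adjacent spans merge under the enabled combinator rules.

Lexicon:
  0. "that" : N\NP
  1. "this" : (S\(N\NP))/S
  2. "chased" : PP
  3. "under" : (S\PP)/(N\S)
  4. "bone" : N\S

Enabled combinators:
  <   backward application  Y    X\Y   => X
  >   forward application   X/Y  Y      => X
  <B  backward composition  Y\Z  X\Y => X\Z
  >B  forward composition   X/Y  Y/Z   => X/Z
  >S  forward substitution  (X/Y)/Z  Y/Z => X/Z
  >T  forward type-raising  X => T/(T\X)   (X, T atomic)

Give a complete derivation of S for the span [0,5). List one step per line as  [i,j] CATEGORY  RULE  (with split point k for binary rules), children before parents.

[0,5] S   <
  [0,1] "that" : N\NP
  [1,5] S\(N\NP)   >
    [1,2] "this" : (S\(N\NP))/S
    [2,5] S   <
      [2,3] "chased" : PP
      [3,5] S\PP   >
        [3,4] "under" : (S\PP)/(N\S)
        [4,5] "bone" : N\S

[0,1] N\NP  lex  "that"
[1,2] (S\(N\NP))/S  lex  "this"
[2,3] PP  lex  "chased"
[3,4] (S\PP)/(N\S)  lex  "under"
[4,5] N\S  lex  "bone"
[3,5] S\PP  >  k=4
[2,5] S  <  k=3
[1,5] S\(N\NP)  >  k=2
[0,5] S  <  k=1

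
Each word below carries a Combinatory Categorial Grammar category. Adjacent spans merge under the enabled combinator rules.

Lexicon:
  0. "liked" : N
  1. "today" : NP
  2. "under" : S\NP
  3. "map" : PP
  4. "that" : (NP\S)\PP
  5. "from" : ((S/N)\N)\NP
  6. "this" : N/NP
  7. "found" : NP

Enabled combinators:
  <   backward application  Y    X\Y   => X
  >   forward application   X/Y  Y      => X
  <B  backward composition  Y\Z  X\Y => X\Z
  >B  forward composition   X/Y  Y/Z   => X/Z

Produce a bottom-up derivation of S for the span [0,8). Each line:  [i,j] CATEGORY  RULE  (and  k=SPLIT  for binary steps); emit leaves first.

[0,1] N  lex  "liked"
[1,2] NP  lex  "today"
[2,3] S\NP  lex  "under"
[1,3] S  <  k=2
[3,4] PP  lex  "map"
[4,5] (NP\S)\PP  lex  "that"
[3,5] NP\S  <  k=4
[1,5] NP  <  k=3
[5,6] ((S/N)\N)\NP  lex  "from"
[1,6] (S/N)\N  <  k=5
[0,6] S/N  <  k=1
[6,7] N/NP  lex  "this"
[7,8] NP  lex  "found"
[6,8] N  >  k=7
[0,8] S  >  k=6

[0,8] S   >
  [0,6] S/N   <
    [0,1] "liked" : N
    [1,6] (S/N)\N   <
      [1,5] NP   <
        [1,3] S   <
          [1,2] "today" : NP
          [2,3] "under" : S\NP
        [3,5] NP\S   <
          [3,4] "map" : PP
          [4,5] "that" : (NP\S)\PP
      [5,6] "from" : ((S/N)\N)\NP
  [6,8] N   >
    [6,7] "this" : N/NP
    [7,8] "found" : NP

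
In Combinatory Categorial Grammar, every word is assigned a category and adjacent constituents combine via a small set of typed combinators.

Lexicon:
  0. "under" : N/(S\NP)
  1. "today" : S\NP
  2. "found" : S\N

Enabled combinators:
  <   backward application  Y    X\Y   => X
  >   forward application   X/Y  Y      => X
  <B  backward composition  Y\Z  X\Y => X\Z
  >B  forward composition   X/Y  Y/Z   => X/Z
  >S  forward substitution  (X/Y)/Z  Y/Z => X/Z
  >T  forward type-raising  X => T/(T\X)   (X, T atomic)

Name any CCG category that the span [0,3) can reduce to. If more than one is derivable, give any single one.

[0,3] S   <
  [0,2] N   >
    [0,1] "under" : N/(S\NP)
    [1,2] "today" : S\NP
  [2,3] "found" : S\N

S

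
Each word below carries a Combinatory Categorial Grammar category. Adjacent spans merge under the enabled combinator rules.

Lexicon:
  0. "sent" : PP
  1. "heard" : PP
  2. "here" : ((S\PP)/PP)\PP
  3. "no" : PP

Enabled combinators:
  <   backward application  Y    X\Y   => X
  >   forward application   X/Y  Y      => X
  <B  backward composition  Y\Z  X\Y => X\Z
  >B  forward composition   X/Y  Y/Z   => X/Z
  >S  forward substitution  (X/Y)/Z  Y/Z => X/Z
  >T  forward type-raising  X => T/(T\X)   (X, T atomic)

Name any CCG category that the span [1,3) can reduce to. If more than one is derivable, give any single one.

[0,4] S   >
  [0,1] S/(S\PP)   >T
    [0,1] "sent" : PP
  [1,4] S\PP   >
    [1,3] (S\PP)/PP   <
      [1,2] "heard" : PP
      [2,3] "here" : ((S\PP)/PP)\PP
    [3,4] "no" : PP

(S\PP)/PP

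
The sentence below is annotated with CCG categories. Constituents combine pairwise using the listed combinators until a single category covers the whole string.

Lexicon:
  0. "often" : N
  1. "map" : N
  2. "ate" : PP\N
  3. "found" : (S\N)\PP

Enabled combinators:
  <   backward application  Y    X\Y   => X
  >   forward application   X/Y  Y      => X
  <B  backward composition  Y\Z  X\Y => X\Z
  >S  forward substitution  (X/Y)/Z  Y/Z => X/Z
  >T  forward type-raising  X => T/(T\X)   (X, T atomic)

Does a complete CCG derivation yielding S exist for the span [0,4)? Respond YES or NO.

YES

[0,4] S   <
  [0,1] "often" : N
  [1,4] S\N   <
    [1,3] PP   <
      [1,2] "map" : N
      [2,3] "ate" : PP\N
    [3,4] "found" : (S\N)\PP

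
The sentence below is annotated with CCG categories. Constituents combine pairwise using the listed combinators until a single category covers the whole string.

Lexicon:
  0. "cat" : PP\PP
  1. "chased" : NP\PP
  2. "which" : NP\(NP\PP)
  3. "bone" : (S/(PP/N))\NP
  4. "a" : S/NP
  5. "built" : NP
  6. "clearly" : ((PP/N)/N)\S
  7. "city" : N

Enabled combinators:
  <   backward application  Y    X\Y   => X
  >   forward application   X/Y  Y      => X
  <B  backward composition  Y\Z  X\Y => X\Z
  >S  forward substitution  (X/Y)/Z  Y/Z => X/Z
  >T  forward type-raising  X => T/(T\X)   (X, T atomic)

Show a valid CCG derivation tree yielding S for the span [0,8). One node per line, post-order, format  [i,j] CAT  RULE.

[0,1] PP\PP  lex  "cat"
[1,2] NP\PP  lex  "chased"
[0,2] NP\PP  <B  k=1
[2,3] NP\(NP\PP)  lex  "which"
[0,3] NP  <  k=2
[3,4] (S/(PP/N))\NP  lex  "bone"
[0,4] S/(PP/N)  <  k=3
[4,5] S/NP  lex  "a"
[5,6] NP  lex  "built"
[4,6] S  >  k=5
[6,7] ((PP/N)/N)\S  lex  "clearly"
[4,7] (PP/N)/N  <  k=6
[7,8] N  lex  "city"
[4,8] PP/N  >  k=7
[0,8] S  >  k=4

[0,8] S   >
  [0,4] S/(PP/N)   <
    [0,3] NP   <
      [0,2] NP\PP   <B
        [0,1] "cat" : PP\PP
        [1,2] "chased" : NP\PP
      [2,3] "which" : NP\(NP\PP)
    [3,4] "bone" : (S/(PP/N))\NP
  [4,8] PP/N   >
    [4,7] (PP/N)/N   <
      [4,6] S   >
        [4,5] "a" : S/NP
        [5,6] "built" : NP
      [6,7] "clearly" : ((PP/N)/N)\S
    [7,8] "city" : N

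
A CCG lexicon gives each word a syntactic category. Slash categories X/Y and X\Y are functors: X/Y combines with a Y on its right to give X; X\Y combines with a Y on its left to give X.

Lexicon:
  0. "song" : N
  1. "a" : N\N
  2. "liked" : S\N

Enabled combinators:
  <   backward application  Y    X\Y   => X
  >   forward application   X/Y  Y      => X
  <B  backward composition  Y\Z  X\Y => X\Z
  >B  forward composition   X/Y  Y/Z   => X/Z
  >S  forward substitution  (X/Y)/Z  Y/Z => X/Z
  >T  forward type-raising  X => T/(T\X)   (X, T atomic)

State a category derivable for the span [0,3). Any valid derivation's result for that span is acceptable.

[0,3] S   >
  [0,1] S/(S\N)   >T
    [0,1] "song" : N
  [1,3] S\N   <B
    [1,2] "a" : N\N
    [2,3] "liked" : S\N

S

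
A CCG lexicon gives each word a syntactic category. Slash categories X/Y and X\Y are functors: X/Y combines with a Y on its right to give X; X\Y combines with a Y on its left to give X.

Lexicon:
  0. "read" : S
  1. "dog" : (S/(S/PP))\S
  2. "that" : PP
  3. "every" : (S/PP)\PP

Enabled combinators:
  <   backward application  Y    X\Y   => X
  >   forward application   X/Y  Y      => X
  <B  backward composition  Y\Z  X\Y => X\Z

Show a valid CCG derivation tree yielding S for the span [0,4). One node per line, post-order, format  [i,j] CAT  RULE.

[0,1] S  lex  "read"
[1,2] (S/(S/PP))\S  lex  "dog"
[0,2] S/(S/PP)  <  k=1
[2,3] PP  lex  "that"
[3,4] (S/PP)\PP  lex  "every"
[2,4] S/PP  <  k=3
[0,4] S  >  k=2

[0,4] S   >
  [0,2] S/(S/PP)   <
    [0,1] "read" : S
    [1,2] "dog" : (S/(S/PP))\S
  [2,4] S/PP   <
    [2,3] "that" : PP
    [3,4] "every" : (S/PP)\PP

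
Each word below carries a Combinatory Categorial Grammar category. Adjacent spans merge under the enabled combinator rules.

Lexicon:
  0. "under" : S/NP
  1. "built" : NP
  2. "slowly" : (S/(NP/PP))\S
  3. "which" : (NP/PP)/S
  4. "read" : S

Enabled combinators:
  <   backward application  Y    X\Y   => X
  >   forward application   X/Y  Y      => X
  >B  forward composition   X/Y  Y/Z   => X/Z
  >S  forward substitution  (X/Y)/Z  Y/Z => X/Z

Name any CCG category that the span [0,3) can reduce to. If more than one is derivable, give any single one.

S/(NP/PP)

[0,5] S   >
  [0,3] S/(NP/PP)   <
    [0,2] S   >
      [0,1] "under" : S/NP
      [1,2] "built" : NP
    [2,3] "slowly" : (S/(NP/PP))\S
  [3,5] NP/PP   >
    [3,4] "which" : (NP/PP)/S
    [4,5] "read" : S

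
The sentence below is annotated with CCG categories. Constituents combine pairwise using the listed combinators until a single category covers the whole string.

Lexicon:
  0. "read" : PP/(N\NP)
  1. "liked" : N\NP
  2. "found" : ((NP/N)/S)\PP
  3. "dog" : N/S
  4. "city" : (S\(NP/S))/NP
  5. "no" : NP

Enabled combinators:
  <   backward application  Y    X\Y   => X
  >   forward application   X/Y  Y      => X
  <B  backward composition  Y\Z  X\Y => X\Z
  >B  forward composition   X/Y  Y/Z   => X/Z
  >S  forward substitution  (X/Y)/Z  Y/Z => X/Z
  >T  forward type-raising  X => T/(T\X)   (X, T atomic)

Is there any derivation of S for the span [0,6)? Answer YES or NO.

[0,6] S   <
  [0,4] NP/S   >S
    [0,3] (NP/N)/S   <
      [0,2] PP   >
        [0,1] "read" : PP/(N\NP)
        [1,2] "liked" : N\NP
      [2,3] "found" : ((NP/N)/S)\PP
    [3,4] "dog" : N/S
  [4,6] S\(NP/S)   >
    [4,5] "city" : (S\(NP/S))/NP
    [5,6] "no" : NP

YES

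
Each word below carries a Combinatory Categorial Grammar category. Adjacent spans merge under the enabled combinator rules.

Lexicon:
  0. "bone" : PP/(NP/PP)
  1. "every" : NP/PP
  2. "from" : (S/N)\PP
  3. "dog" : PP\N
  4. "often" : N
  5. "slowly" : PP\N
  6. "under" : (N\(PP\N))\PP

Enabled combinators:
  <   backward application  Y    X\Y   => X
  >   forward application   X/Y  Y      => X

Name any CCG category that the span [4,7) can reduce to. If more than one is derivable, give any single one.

[0,7] S   >
  [0,3] S/N   <
    [0,2] PP   >
      [0,1] "bone" : PP/(NP/PP)
      [1,2] "every" : NP/PP
    [2,3] "from" : (S/N)\PP
  [3,7] N   <
    [3,4] "dog" : PP\N
    [4,7] N\(PP\N)   <
      [4,6] PP   <
        [4,5] "often" : N
        [5,6] "slowly" : PP\N
      [6,7] "under" : (N\(PP\N))\PP

N\(PP\N)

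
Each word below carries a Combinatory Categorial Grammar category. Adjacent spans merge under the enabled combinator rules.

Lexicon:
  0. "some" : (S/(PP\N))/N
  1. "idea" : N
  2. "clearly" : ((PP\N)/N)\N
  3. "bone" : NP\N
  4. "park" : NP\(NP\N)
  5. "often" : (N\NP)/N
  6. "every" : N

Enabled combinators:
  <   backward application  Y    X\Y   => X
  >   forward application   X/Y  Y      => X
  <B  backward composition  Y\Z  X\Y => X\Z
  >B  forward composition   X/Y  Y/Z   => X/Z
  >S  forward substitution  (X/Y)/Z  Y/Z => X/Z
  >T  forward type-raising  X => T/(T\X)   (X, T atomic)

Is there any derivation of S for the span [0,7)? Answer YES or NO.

YES

[0,7] S   >
  [0,3] S/N   >S
    [0,1] "some" : (S/(PP\N))/N
    [1,3] (PP\N)/N   <
      [1,2] "idea" : N
      [2,3] "clearly" : ((PP\N)/N)\N
  [3,7] N   <
    [3,5] NP   <
      [3,4] "bone" : NP\N
      [4,5] "park" : NP\(NP\N)
    [5,7] N\NP   >
      [5,6] "often" : (N\NP)/N
      [6,7] "every" : N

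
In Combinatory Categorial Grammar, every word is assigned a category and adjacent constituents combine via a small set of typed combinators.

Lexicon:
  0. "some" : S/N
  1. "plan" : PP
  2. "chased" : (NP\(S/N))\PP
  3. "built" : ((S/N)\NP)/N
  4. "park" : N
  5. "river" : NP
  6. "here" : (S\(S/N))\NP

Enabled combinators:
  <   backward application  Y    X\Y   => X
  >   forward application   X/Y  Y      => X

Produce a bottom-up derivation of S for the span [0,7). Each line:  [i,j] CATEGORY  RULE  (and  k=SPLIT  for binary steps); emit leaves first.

[0,1] S/N  lex  "some"
[1,2] PP  lex  "plan"
[2,3] (NP\(S/N))\PP  lex  "chased"
[1,3] NP\(S/N)  <  k=2
[0,3] NP  <  k=1
[3,4] ((S/N)\NP)/N  lex  "built"
[4,5] N  lex  "park"
[3,5] (S/N)\NP  >  k=4
[0,5] S/N  <  k=3
[5,6] NP  lex  "river"
[6,7] (S\(S/N))\NP  lex  "here"
[5,7] S\(S/N)  <  k=6
[0,7] S  <  k=5

[0,7] S   <
  [0,5] S/N   <
    [0,3] NP   <
      [0,1] "some" : S/N
      [1,3] NP\(S/N)   <
        [1,2] "plan" : PP
        [2,3] "chased" : (NP\(S/N))\PP
    [3,5] (S/N)\NP   >
      [3,4] "built" : ((S/N)\NP)/N
      [4,5] "park" : N
  [5,7] S\(S/N)   <
    [5,6] "river" : NP
    [6,7] "here" : (S\(S/N))\NP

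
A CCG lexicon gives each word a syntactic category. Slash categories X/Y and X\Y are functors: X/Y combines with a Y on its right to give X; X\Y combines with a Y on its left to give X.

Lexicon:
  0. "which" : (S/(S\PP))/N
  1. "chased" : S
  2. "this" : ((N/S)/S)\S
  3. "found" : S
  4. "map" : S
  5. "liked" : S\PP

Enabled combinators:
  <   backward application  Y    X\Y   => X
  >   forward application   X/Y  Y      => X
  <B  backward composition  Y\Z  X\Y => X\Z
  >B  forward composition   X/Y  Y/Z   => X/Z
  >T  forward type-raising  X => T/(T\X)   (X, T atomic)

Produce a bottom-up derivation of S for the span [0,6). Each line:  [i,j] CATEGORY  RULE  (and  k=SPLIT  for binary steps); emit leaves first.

[0,1] (S/(S\PP))/N  lex  "which"
[1,2] S  lex  "chased"
[2,3] ((N/S)/S)\S  lex  "this"
[1,3] (N/S)/S  <  k=2
[3,4] S  lex  "found"
[1,4] N/S  >  k=3
[4,5] S  lex  "map"
[1,5] N  >  k=4
[0,5] S/(S\PP)  >  k=1
[5,6] S\PP  lex  "liked"
[0,6] S  >  k=5

[0,6] S   >
  [0,5] S/(S\PP)   >
    [0,1] "which" : (S/(S\PP))/N
    [1,5] N   >
      [1,4] N/S   >
        [1,3] (N/S)/S   <
          [1,2] "chased" : S
          [2,3] "this" : ((N/S)/S)\S
        [3,4] "found" : S
      [4,5] "map" : S
  [5,6] "liked" : S\PP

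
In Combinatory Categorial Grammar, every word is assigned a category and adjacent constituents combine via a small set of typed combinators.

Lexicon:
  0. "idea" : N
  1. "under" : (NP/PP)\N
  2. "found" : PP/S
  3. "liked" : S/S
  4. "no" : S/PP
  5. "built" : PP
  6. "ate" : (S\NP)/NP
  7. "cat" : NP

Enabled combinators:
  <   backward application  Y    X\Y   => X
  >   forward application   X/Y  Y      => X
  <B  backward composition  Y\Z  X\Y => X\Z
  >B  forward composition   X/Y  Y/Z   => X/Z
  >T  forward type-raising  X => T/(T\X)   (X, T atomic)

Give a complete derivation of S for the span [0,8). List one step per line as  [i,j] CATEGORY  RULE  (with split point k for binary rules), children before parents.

[0,8] S   <
  [0,6] NP   >
    [0,5] NP/PP   >B
      [0,3] NP/S   >B
        [0,2] NP/PP   <
          [0,1] "idea" : N
          [1,2] "under" : (NP/PP)\N
        [2,3] "found" : PP/S
      [3,5] S/PP   >B
        [3,4] "liked" : S/S
        [4,5] "no" : S/PP
    [5,6] "built" : PP
  [6,8] S\NP   >
    [6,7] "ate" : (S\NP)/NP
    [7,8] "cat" : NP

[0,1] N  lex  "idea"
[1,2] (NP/PP)\N  lex  "under"
[0,2] NP/PP  <  k=1
[2,3] PP/S  lex  "found"
[0,3] NP/S  >B  k=2
[3,4] S/S  lex  "liked"
[4,5] S/PP  lex  "no"
[3,5] S/PP  >B  k=4
[0,5] NP/PP  >B  k=3
[5,6] PP  lex  "built"
[0,6] NP  >  k=5
[6,7] (S\NP)/NP  lex  "ate"
[7,8] NP  lex  "cat"
[6,8] S\NP  >  k=7
[0,8] S  <  k=6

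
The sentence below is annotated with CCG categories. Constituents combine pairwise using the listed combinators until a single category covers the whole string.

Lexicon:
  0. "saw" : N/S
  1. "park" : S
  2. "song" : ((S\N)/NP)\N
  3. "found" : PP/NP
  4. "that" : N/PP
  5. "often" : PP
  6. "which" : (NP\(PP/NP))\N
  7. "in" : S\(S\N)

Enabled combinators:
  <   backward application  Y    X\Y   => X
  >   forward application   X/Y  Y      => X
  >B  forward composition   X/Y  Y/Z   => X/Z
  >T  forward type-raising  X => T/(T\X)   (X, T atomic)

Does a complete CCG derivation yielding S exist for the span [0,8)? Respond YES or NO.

[0,8] S   <
  [0,7] S\N   >
    [0,3] (S\N)/NP   <
      [0,2] N   >
        [0,1] "saw" : N/S
        [1,2] "park" : S
      [2,3] "song" : ((S\N)/NP)\N
    [3,7] NP   <
      [3,4] "found" : PP/NP
      [4,7] NP\(PP/NP)   <
        [4,6] N   >
          [4,5] "that" : N/PP
          [5,6] "often" : PP
        [6,7] "which" : (NP\(PP/NP))\N
  [7,8] "in" : S\(S\N)

YES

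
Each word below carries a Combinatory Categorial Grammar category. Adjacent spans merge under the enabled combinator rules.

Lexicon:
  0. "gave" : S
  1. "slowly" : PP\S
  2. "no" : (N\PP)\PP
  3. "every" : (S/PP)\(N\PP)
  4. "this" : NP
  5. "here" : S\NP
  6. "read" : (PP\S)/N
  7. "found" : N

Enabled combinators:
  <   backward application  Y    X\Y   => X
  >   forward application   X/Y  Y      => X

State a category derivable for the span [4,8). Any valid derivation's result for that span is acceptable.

[0,8] S   >
  [0,4] S/PP   <
    [0,3] N\PP   <
      [0,2] PP   <
        [0,1] "gave" : S
        [1,2] "slowly" : PP\S
      [2,3] "no" : (N\PP)\PP
    [3,4] "every" : (S/PP)\(N\PP)
  [4,8] PP   <
    [4,6] S   <
      [4,5] "this" : NP
      [5,6] "here" : S\NP
    [6,8] PP\S   >
      [6,7] "read" : (PP\S)/N
      [7,8] "found" : N

PP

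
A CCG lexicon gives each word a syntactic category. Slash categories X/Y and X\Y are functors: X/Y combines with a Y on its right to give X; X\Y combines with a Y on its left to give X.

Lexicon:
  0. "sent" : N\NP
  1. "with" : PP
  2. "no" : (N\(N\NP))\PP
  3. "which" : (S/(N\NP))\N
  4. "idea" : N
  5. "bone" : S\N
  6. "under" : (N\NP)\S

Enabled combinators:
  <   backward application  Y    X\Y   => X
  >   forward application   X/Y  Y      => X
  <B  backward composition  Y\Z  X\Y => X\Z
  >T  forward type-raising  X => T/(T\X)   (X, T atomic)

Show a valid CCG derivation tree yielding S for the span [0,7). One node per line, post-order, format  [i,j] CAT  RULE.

[0,7] S   >
  [0,4] S/(N\NP)   <
    [0,3] N   <
      [0,1] "sent" : N\NP
      [1,3] N\(N\NP)   <
        [1,2] "with" : PP
        [2,3] "no" : (N\(N\NP))\PP
    [3,4] "which" : (S/(N\NP))\N
  [4,7] N\NP   <
    [4,6] S   <
      [4,5] "idea" : N
      [5,6] "bone" : S\N
    [6,7] "under" : (N\NP)\S

[0,1] N\NP  lex  "sent"
[1,2] PP  lex  "with"
[2,3] (N\(N\NP))\PP  lex  "no"
[1,3] N\(N\NP)  <  k=2
[0,3] N  <  k=1
[3,4] (S/(N\NP))\N  lex  "which"
[0,4] S/(N\NP)  <  k=3
[4,5] N  lex  "idea"
[5,6] S\N  lex  "bone"
[4,6] S  <  k=5
[6,7] (N\NP)\S  lex  "under"
[4,7] N\NP  <  k=6
[0,7] S  >  k=4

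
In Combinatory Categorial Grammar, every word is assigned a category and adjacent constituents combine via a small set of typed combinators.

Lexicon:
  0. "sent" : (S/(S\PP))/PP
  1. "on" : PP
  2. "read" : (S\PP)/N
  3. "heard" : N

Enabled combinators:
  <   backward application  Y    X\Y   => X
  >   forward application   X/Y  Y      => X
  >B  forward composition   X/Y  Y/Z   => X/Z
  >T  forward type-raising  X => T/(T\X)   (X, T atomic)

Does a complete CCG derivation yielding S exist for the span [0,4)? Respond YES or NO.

YES

[0,4] S   >
  [0,2] S/(S\PP)   >
    [0,1] "sent" : (S/(S\PP))/PP
    [1,2] "on" : PP
  [2,4] S\PP   >
    [2,3] "read" : (S\PP)/N
    [3,4] "heard" : N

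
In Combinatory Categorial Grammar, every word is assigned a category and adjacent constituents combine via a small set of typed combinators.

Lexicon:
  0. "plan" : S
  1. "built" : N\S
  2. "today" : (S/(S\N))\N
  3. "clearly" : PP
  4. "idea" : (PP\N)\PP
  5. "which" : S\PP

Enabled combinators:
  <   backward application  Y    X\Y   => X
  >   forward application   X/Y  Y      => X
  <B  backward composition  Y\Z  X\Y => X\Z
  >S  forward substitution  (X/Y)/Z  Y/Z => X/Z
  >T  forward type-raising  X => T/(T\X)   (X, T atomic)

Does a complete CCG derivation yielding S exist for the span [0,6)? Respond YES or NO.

[0,6] S   >
  [0,3] S/(S\N)   <
    [0,2] N   <
      [0,1] "plan" : S
      [1,2] "built" : N\S
    [2,3] "today" : (S/(S\N))\N
  [3,6] S\N   <B
    [3,5] PP\N   <
      [3,4] "clearly" : PP
      [4,5] "idea" : (PP\N)\PP
    [5,6] "which" : S\PP

YES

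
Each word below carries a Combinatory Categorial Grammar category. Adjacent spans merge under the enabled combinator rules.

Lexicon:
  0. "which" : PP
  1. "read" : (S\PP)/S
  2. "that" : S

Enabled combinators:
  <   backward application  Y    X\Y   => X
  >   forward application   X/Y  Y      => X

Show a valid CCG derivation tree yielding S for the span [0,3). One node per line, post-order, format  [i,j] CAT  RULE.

[0,1] PP  lex  "which"
[1,2] (S\PP)/S  lex  "read"
[2,3] S  lex  "that"
[1,3] S\PP  >  k=2
[0,3] S  <  k=1

[0,3] S   <
  [0,1] "which" : PP
  [1,3] S\PP   >
    [1,2] "read" : (S\PP)/S
    [2,3] "that" : S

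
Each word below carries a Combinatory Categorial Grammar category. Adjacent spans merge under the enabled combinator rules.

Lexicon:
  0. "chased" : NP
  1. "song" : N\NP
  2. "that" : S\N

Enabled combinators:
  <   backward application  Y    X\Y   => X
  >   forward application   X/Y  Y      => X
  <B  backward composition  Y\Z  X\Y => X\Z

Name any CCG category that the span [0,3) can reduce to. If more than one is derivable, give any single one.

S

[0,3] S   <
  [0,2] N   <
    [0,1] "chased" : NP
    [1,2] "song" : N\NP
  [2,3] "that" : S\N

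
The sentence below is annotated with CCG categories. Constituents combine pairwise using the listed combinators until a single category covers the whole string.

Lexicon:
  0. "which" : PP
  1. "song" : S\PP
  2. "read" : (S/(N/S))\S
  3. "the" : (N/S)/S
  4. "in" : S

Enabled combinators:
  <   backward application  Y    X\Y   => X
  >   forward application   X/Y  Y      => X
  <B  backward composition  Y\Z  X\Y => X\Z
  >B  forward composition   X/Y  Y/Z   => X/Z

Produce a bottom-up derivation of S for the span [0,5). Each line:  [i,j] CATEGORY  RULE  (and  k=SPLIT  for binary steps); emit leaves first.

[0,1] PP  lex  "which"
[1,2] S\PP  lex  "song"
[0,2] S  <  k=1
[2,3] (S/(N/S))\S  lex  "read"
[0,3] S/(N/S)  <  k=2
[3,4] (N/S)/S  lex  "the"
[4,5] S  lex  "in"
[3,5] N/S  >  k=4
[0,5] S  >  k=3

[0,5] S   >
  [0,3] S/(N/S)   <
    [0,2] S   <
      [0,1] "which" : PP
      [1,2] "song" : S\PP
    [2,3] "read" : (S/(N/S))\S
  [3,5] N/S   >
    [3,4] "the" : (N/S)/S
    [4,5] "in" : S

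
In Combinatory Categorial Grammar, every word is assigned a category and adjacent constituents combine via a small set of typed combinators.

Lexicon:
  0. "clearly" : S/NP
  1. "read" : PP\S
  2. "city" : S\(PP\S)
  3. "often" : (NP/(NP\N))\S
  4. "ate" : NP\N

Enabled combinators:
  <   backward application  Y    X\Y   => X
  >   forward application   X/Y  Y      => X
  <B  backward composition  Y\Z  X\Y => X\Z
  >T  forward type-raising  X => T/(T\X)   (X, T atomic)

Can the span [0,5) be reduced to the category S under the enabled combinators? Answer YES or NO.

YES

[0,5] S   >
  [0,1] "clearly" : S/NP
  [1,5] NP   >
    [1,4] NP/(NP\N)   <
      [1,3] S   <
        [1,2] "read" : PP\S
        [2,3] "city" : S\(PP\S)
      [3,4] "often" : (NP/(NP\N))\S
    [4,5] "ate" : NP\N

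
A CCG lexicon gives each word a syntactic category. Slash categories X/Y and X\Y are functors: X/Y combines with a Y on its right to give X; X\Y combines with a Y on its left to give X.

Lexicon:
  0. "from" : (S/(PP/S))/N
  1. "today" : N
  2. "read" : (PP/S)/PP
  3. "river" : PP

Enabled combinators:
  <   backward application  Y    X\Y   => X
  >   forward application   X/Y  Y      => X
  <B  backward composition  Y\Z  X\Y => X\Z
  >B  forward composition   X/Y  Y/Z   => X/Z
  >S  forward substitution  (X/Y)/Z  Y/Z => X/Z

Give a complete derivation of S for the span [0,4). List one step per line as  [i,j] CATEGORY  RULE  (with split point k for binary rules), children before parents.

[0,1] (S/(PP/S))/N  lex  "from"
[1,2] N  lex  "today"
[0,2] S/(PP/S)  >  k=1
[2,3] (PP/S)/PP  lex  "read"
[0,3] S/PP  >B  k=2
[3,4] PP  lex  "river"
[0,4] S  >  k=3

[0,4] S   >
  [0,3] S/PP   >B
    [0,2] S/(PP/S)   >
      [0,1] "from" : (S/(PP/S))/N
      [1,2] "today" : N
    [2,3] "read" : (PP/S)/PP
  [3,4] "river" : PP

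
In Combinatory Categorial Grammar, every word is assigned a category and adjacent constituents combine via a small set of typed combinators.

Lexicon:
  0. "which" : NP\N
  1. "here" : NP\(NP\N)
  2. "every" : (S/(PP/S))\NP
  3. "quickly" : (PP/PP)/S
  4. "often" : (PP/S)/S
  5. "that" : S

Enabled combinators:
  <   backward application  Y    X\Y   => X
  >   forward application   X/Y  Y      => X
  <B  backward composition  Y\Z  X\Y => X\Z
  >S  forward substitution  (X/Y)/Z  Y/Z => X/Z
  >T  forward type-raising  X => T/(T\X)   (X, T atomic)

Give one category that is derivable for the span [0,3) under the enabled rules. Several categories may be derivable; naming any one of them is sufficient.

[0,6] S   >
  [0,3] S/(PP/S)   <
    [0,2] NP   <
      [0,1] "which" : NP\N
      [1,2] "here" : NP\(NP\N)
    [2,3] "every" : (S/(PP/S))\NP
  [3,6] PP/S   >S
    [3,4] "quickly" : (PP/PP)/S
    [4,6] PP/S   >
      [4,5] "often" : (PP/S)/S
      [5,6] "that" : S

S/(PP/S)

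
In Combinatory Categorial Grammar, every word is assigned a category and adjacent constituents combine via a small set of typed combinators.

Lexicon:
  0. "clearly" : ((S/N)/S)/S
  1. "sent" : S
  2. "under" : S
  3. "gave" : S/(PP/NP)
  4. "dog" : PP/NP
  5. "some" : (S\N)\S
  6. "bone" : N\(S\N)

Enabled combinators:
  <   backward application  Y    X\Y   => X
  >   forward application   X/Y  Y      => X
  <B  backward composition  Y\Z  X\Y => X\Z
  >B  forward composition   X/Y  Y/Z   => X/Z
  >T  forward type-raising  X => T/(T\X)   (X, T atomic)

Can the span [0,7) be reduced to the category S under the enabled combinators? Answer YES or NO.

YES

[0,7] S   >
  [0,3] S/N   >
    [0,2] (S/N)/S   >
      [0,1] "clearly" : ((S/N)/S)/S
      [1,2] "sent" : S
    [2,3] "under" : S
  [3,7] N   <
    [3,6] S\N   <
      [3,5] S   >
        [3,4] "gave" : S/(PP/NP)
        [4,5] "dog" : PP/NP
      [5,6] "some" : (S\N)\S
    [6,7] "bone" : N\(S\N)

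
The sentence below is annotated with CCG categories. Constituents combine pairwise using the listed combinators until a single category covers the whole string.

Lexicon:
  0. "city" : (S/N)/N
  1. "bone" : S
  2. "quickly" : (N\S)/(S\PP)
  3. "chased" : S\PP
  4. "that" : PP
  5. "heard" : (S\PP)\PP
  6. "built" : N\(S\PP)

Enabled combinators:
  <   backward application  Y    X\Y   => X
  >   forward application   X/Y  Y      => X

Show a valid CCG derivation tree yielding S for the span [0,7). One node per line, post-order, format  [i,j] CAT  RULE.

[0,7] S   >
  [0,4] S/N   >
    [0,1] "city" : (S/N)/N
    [1,4] N   <
      [1,2] "bone" : S
      [2,4] N\S   >
        [2,3] "quickly" : (N\S)/(S\PP)
        [3,4] "chased" : S\PP
  [4,7] N   <
    [4,6] S\PP   <
      [4,5] "that" : PP
      [5,6] "heard" : (S\PP)\PP
    [6,7] "built" : N\(S\PP)

[0,1] (S/N)/N  lex  "city"
[1,2] S  lex  "bone"
[2,3] (N\S)/(S\PP)  lex  "quickly"
[3,4] S\PP  lex  "chased"
[2,4] N\S  >  k=3
[1,4] N  <  k=2
[0,4] S/N  >  k=1
[4,5] PP  lex  "that"
[5,6] (S\PP)\PP  lex  "heard"
[4,6] S\PP  <  k=5
[6,7] N\(S\PP)  lex  "built"
[4,7] N  <  k=6
[0,7] S  >  k=4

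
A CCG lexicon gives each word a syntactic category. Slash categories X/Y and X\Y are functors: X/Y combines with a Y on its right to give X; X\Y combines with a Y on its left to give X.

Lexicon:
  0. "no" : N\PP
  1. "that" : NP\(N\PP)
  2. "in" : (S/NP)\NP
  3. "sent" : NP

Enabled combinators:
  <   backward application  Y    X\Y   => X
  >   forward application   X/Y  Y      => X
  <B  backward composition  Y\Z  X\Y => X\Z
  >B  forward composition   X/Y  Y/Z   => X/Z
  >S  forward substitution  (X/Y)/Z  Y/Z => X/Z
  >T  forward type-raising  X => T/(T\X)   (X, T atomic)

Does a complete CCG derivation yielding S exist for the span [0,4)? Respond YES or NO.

YES

[0,4] S   >
  [0,3] S/NP   <
    [0,2] NP   <
      [0,1] "no" : N\PP
      [1,2] "that" : NP\(N\PP)
    [2,3] "in" : (S/NP)\NP
  [3,4] "sent" : NP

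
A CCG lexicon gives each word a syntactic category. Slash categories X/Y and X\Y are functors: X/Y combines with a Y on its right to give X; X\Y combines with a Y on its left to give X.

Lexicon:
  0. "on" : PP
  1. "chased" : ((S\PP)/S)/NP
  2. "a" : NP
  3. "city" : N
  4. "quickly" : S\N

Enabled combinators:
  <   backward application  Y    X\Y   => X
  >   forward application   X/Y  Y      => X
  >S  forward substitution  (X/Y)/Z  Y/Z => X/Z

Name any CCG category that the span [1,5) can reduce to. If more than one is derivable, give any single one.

[0,5] S   <
  [0,1] "on" : PP
  [1,5] S\PP   >
    [1,3] (S\PP)/S   >
      [1,2] "chased" : ((S\PP)/S)/NP
      [2,3] "a" : NP
    [3,5] S   <
      [3,4] "city" : N
      [4,5] "quickly" : S\N

S\PP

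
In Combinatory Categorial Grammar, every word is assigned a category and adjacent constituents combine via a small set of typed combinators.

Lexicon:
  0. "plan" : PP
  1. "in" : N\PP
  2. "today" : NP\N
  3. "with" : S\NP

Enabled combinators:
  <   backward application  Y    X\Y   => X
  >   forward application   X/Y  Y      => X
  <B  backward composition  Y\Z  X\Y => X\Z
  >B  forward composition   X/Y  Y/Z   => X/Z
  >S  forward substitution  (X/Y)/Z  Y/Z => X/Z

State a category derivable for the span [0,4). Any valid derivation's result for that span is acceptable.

S

[0,4] S   <
  [0,2] N   <
    [0,1] "plan" : PP
    [1,2] "in" : N\PP
  [2,4] S\N   <B
    [2,3] "today" : NP\N
    [3,4] "with" : S\NP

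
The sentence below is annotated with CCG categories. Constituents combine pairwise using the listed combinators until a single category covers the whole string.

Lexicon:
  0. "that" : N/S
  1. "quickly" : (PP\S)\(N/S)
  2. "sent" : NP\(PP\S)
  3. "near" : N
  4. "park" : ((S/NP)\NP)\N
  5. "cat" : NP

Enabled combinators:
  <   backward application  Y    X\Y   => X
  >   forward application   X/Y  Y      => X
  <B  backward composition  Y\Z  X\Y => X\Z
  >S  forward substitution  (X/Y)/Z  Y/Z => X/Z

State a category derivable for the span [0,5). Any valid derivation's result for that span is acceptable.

[0,6] S   >
  [0,5] S/NP   <
    [0,3] NP   <
      [0,2] PP\S   <
        [0,1] "that" : N/S
        [1,2] "quickly" : (PP\S)\(N/S)
      [2,3] "sent" : NP\(PP\S)
    [3,5] (S/NP)\NP   <
      [3,4] "near" : N
      [4,5] "park" : ((S/NP)\NP)\N
  [5,6] "cat" : NP

S/NP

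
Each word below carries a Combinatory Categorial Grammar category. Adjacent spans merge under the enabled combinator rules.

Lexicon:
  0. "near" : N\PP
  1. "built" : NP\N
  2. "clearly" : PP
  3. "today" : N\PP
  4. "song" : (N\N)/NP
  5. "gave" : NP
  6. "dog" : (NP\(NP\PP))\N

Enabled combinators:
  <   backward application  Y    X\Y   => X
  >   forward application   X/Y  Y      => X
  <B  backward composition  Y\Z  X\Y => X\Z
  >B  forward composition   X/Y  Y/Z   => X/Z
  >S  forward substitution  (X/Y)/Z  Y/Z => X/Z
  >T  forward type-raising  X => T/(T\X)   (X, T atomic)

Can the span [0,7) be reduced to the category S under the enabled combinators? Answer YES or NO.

N\PP NP\N PP N\PP (N\N)/NP NP (NP\(NP\PP))\N
CKY chart[0,7] = {N/(N\NP), NP, NP/(NP\NP), PP/(PP\NP), S/(S\NP)}; S ∉ chart

NO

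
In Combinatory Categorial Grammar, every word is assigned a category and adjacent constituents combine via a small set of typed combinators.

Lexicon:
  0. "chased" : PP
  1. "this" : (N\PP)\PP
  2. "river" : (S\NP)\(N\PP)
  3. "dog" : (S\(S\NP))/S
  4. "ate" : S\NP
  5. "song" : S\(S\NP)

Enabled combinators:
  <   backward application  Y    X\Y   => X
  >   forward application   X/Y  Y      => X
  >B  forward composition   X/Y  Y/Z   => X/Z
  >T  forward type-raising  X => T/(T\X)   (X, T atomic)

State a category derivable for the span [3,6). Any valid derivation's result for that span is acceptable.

[0,6] S   <
  [0,3] S\NP   <
    [0,2] N\PP   <
      [0,1] "chased" : PP
      [1,2] "this" : (N\PP)\PP
    [2,3] "river" : (S\NP)\(N\PP)
  [3,6] S\(S\NP)   >
    [3,4] "dog" : (S\(S\NP))/S
    [4,6] S   <
      [4,5] "ate" : S\NP
      [5,6] "song" : S\(S\NP)

S\(S\NP)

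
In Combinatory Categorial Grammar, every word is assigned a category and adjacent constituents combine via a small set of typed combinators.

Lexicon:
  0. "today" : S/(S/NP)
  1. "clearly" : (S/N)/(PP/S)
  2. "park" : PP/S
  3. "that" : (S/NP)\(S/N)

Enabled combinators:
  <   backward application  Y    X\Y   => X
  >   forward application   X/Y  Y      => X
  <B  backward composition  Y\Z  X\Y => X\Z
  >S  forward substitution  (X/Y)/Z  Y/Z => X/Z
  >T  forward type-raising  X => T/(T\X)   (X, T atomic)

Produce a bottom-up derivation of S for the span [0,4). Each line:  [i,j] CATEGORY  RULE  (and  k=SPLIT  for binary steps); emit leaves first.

[0,1] S/(S/NP)  lex  "today"
[1,2] (S/N)/(PP/S)  lex  "clearly"
[2,3] PP/S  lex  "park"
[1,3] S/N  >  k=2
[3,4] (S/NP)\(S/N)  lex  "that"
[1,4] S/NP  <  k=3
[0,4] S  >  k=1

[0,4] S   >
  [0,1] "today" : S/(S/NP)
  [1,4] S/NP   <
    [1,3] S/N   >
      [1,2] "clearly" : (S/N)/(PP/S)
      [2,3] "park" : PP/S
    [3,4] "that" : (S/NP)\(S/N)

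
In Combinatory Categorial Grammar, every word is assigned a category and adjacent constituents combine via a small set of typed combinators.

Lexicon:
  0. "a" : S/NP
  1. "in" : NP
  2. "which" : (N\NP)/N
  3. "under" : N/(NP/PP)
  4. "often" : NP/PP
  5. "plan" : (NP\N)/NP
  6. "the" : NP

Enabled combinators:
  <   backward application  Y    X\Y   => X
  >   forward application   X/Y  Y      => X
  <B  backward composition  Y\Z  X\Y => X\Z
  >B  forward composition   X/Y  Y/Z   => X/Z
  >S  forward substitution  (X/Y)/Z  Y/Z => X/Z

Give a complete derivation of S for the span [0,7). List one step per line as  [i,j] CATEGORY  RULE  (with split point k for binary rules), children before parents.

[0,1] S/NP  lex  "a"
[1,2] NP  lex  "in"
[2,3] (N\NP)/N  lex  "which"
[3,4] N/(NP/PP)  lex  "under"
[4,5] NP/PP  lex  "often"
[3,5] N  >  k=4
[2,5] N\NP  >  k=3
[1,5] N  <  k=2
[5,6] (NP\N)/NP  lex  "plan"
[6,7] NP  lex  "the"
[5,7] NP\N  >  k=6
[1,7] NP  <  k=5
[0,7] S  >  k=1

[0,7] S   >
  [0,1] "a" : S/NP
  [1,7] NP   <
    [1,5] N   <
      [1,2] "in" : NP
      [2,5] N\NP   >
        [2,3] "which" : (N\NP)/N
        [3,5] N   >
          [3,4] "under" : N/(NP/PP)
          [4,5] "often" : NP/PP
    [5,7] NP\N   >
      [5,6] "plan" : (NP\N)/NP
      [6,7] "the" : NP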